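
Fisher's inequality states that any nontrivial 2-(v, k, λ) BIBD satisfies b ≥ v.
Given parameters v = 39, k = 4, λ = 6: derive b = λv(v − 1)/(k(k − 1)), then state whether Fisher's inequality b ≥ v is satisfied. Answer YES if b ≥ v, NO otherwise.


r = λ(v − 1)/(k − 1) = 6·38/3 = 76.
b = vr/k = 39·76/4 = 741.
Fisher's inequality: b ≥ v ⇔ 741 ≥ 39? YES.

YES


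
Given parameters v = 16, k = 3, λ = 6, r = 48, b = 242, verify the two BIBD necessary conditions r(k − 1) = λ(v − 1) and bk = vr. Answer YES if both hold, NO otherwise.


Condition (i): r(k − 1) = 48·2 = 96; λ(v − 1) = 6·15 = 90. Match? NO.
Condition (ii): bk = 242·3 = 726; vr = 16·48 = 768. Match? NO.
Both conditions hold? NO.

NO


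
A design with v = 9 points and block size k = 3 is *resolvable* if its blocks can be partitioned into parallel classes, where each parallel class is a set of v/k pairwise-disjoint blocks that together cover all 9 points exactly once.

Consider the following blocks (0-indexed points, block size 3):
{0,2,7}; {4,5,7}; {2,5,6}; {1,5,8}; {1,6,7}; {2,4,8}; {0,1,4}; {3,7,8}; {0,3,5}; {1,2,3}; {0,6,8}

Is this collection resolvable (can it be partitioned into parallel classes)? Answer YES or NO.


v = 9, block size k = 3, number of blocks = 11.
For resolvability, blocks must partition into parallel classes of size v/k = 3.
Total blocks must therefore be a multiple of 3: 11 = 3·3 + 2 ⇒ not divisible ✗.
Resolvable? NO.

NO


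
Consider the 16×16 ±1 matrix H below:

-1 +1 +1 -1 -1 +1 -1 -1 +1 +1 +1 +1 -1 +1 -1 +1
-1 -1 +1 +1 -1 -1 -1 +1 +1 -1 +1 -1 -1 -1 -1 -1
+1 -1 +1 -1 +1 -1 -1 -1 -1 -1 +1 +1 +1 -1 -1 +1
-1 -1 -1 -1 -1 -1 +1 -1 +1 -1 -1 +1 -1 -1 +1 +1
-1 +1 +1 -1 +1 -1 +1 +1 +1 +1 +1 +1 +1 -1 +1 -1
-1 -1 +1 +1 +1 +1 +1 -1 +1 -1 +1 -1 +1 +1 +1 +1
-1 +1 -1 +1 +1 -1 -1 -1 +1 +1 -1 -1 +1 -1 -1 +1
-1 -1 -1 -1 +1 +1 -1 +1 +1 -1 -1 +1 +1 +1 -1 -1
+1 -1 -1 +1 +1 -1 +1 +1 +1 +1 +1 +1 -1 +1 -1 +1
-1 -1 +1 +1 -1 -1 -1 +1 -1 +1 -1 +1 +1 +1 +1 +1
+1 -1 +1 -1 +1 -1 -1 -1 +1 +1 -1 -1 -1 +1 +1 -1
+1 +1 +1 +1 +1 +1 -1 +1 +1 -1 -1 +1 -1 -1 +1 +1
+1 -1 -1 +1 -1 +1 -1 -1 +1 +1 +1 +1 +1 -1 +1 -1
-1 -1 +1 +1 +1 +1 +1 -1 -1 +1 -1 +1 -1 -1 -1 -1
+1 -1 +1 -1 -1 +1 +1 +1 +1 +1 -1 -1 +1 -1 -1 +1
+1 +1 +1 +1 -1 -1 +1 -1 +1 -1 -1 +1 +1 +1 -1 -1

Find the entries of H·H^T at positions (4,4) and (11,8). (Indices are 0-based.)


Row 4 of H: [-1, 1, 1, -1, 1, -1, 1, 1, 1, 1, 1, 1, 1, -1, 1, -1].
Row 8 of H: [1, -1, -1, 1, 1, -1, 1, 1, 1, 1, 1, 1, -1, 1, -1, 1].
Row 11 of H: [1, 1, 1, 1, 1, 1, -1, 1, 1, -1, -1, 1, -1, -1, 1, 1].
(H·H^T)[4][4] = Σ_j H[4][j]·H[4][j] = (-1)² + (1)² + (1)² + (-1)² + (1)² + (-1)² + (1)² + (1)² + (1)² + (1)² + (1)² + (1)² + (1)² + (-1)² + (1)² + (-1)² = 1 + 1 + 1 + 1 + 1 + 1 + 1 + 1 + 1 + 1 + 1 + 1 + 1 + 1 + 1 + 1 = 16.
(H·H^T)[11][8] = Σ_j H[11][j]·H[8][j] = (1)·(1) + (1)·(-1) + (1)·(-1) + (1)·(1) + (1)·(1) + (1)·(-1) + (-1)·(1) + (1)·(1) + (1)·(1) + (-1)·(1) + (-1)·(1) + (1)·(1) + (-1)·(-1) + (-1)·(1) + (1)·(-1) + (1)·(1) = 1 + -1 + -1 + 1 + 1 + -1 + -1 + 1 + 1 + -1 + -1 + 1 + 1 + -1 + -1 + 1 = 0.
So rows 11 and 8 are orthogonal; the diagonal entry equals n = 16.

(4,4) entry = 16; (11,8) entry = 0.


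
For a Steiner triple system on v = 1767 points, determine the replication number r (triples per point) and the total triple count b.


An STS(v) is a 2-(v, 3, 1) BIBD: block size k = 3, λ = 1.
Replication: r(k − 1) = λ(v − 1) ⇒ r·2 = 1767 − 1 = 1766 ⇒ r = 883.
Block count: bk = vr ⇒ b·3 = 1767·883 = 1560261 ⇒ b = 520087.
(Check via b = v(v − 1)/6 = 1767·1766/6 = 3120522/6 = 520087.)

r = 883, b = 520087.


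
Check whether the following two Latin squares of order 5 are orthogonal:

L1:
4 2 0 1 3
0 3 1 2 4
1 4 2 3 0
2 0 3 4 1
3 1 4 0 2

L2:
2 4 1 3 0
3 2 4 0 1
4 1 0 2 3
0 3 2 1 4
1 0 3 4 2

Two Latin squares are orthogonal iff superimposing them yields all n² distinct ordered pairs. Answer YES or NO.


Form the n² = 25 superimposed pairs (L1[i][j], L2[i][j]), row by row (rows and columns indexed from 0):
row 0: (4,2) (2,4) (0,1) (1,3) (3,0)
row 1: (0,3) (3,2) (1,4) (2,0) (4,1)
row 2: (1,4) (4,1) (2,0) (3,2) (0,3)
row 3: (2,0) (0,3) (3,2) (4,1) (1,4)
row 4: (3,1) (1,0) (4,3) (0,4) (2,2)
Orthogonality requires all 25 pairs distinct.
But the pair (1,4) repeats: cell (1,2) has L1 = 1, L2 = 4, and cell (2,0) has L1 = 1, L2 = 4.
A repeated pair means some other pair never occurs (only 15 distinct pairs out of 25), so the squares are not orthogonal.
Conclusion: NO.

NO


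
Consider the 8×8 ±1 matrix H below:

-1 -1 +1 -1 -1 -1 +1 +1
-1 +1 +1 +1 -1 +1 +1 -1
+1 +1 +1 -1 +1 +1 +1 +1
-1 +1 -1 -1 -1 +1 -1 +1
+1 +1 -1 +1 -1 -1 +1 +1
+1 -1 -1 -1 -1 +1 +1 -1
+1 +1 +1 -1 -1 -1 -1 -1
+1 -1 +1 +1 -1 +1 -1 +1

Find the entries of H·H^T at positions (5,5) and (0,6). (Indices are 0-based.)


Row 0 of H: [-1, -1, 1, -1, -1, -1, 1, 1].
Row 5 of H: [1, -1, -1, -1, -1, 1, 1, -1].
Row 6 of H: [1, 1, 1, -1, -1, -1, -1, -1].
(H·H^T)[5][5] = Σ_j H[5][j]·H[5][j] = (1)² + (-1)² + (-1)² + (-1)² + (-1)² + (1)² + (1)² + (-1)² = 1 + 1 + 1 + 1 + 1 + 1 + 1 + 1 = 8.
(H·H^T)[0][6] = Σ_j H[0][j]·H[6][j] = (-1)·(1) + (-1)·(1) + (1)·(1) + (-1)·(-1) + (-1)·(-1) + (-1)·(-1) + (1)·(-1) + (1)·(-1) = -1 + -1 + 1 + 1 + 1 + 1 + -1 + -1 = 0.
So rows 0 and 6 are orthogonal; the diagonal entry equals n = 8.

(5,5) entry = 8; (0,6) entry = 0.


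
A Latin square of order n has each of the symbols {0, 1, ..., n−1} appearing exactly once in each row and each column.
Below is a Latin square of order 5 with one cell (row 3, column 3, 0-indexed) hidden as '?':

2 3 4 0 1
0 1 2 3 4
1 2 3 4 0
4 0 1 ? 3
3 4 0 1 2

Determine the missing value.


Row 3 contains symbols [0, 1, 3, 4] — missing [2].
Column 3 contains symbols [0, 1, 3, 4] — missing [2].
The missing symbol must appear in both missing sets; intersection = [2].
Therefore the hidden value is 2.

Missing value = 2.


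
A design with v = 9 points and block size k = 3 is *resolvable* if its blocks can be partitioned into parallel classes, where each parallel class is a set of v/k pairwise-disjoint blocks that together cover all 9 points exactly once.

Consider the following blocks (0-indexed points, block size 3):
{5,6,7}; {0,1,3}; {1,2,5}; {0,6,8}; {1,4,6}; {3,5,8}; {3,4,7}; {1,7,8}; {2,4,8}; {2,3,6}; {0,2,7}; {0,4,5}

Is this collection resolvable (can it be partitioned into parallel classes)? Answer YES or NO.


v = 9, block size k = 3, number of blocks = 12.
For resolvability, blocks must partition into parallel classes of size v/k = 3.
Total blocks must therefore be a multiple of 3: 12 = 3·4 + 0 ⇒ divisible ✓.
Greedy packing gives 4 candidate class(es). Each should be a full parallel class (size 3, covers all 9 points).
  Class 1 (3 blocks): {5,6,7}; {0,1,3}; {2,4,8}. Points covered: [0, 1, 2, 3, 4, 5, 6, 7, 8].
  Class 2 (3 blocks): {1,2,5}; {0,6,8}; {3,4,7}. Points covered: [0, 1, 2, 3, 4, 5, 6, 7, 8].
  Class 3 (3 blocks): {1,4,6}; {3,5,8}; {0,2,7}. Points covered: [0, 1, 2, 3, 4, 5, 6, 7, 8].
  Class 4 (3 blocks): {1,7,8}; {2,3,6}; {0,4,5}. Points covered: [0, 1, 2, 3, 4, 5, 6, 7, 8].
All classes full (size 3)? YES. All classes cover every point? YES.
Resolvable? YES.

YES


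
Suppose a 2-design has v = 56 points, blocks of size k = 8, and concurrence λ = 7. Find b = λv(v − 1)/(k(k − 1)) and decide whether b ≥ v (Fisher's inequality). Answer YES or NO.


b = λv(v − 1)/(k(k − 1)) = 7·56·55/(8·7) = 21560/56 = 385.
Compare with v = 56: b ≥ v, so Fisher's inequality holds.

YES


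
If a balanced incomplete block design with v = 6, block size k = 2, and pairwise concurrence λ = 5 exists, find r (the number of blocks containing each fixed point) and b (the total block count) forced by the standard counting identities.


Any 2-(v, k, λ) BIBD satisfies two necessary conditions:
  (i)  Each point sits in r blocks, and counting incidences through any fixed point gives r(k − 1) = λ(v − 1), so r = λ(v − 1)/(k − 1).
  (ii) Total incidences bk = vr, so b = vr/k.
Step 1: r = λ(v − 1)/(k − 1) = 5·(6 − 1)/(2 − 1) = 5·5/1 = 25/1 = 25.
Step 2: b = vr/k = 6·25/2 = 150/2 = 75.
Check integrality: r = 25 ∈ Z ✓, b = 75 ∈ Z ✓.
(These identities are necessary conditions: they determine r and b for any design with these parameters, but do not by themselves prove that one exists.)

r = 25, b = 75.


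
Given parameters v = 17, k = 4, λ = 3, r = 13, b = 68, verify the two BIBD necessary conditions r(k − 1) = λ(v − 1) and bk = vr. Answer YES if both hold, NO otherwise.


Condition (i): r(k − 1) = 13·3 = 39; λ(v − 1) = 3·16 = 48. Match? NO.
Condition (ii): bk = 68·4 = 272; vr = 17·13 = 221. Match? NO.
Both conditions hold? NO.

NO


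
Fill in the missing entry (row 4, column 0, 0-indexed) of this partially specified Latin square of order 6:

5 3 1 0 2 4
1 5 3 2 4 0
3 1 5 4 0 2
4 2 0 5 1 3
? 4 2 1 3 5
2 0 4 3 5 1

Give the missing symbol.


Row 4 contains symbols [1, 2, 3, 4, 5] — missing [0].
Column 0 contains symbols [1, 2, 3, 4, 5] — missing [0].
The missing symbol must appear in both missing sets; intersection = [0].
Therefore the hidden value is 0.

Missing value = 0.


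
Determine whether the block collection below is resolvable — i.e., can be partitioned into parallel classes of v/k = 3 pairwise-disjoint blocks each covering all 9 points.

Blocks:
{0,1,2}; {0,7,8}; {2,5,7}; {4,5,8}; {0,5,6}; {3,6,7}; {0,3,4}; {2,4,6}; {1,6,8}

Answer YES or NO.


v = 9, block size k = 3, number of blocks = 9.
For resolvability, blocks must partition into parallel classes of size v/k = 3.
Total blocks must therefore be a multiple of 3: 9 = 3·3 + 0 ⇒ divisible ✓.
Consider block {0,7,8}. The only other block(s) in the collection disjoint from it are {2,4,6} — just 1 block(s). Any parallel class containing {0,7,8} would need 2 other blocks each disjoint from it, so no parallel class of size 3 can contain {0,7,8}.
Since every block must belong to some parallel class in a resolution, the collection cannot be partitioned into parallel classes.
Resolvable? NO.

NO


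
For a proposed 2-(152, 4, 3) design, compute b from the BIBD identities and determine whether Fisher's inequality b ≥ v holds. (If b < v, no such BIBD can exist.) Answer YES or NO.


r = λ(v − 1)/(k − 1) = 3·151/3 = 151.
b = vr/k = 152·151/4 = 5738.
Fisher's inequality: b ≥ v ⇔ 5738 ≥ 152? YES.

YES


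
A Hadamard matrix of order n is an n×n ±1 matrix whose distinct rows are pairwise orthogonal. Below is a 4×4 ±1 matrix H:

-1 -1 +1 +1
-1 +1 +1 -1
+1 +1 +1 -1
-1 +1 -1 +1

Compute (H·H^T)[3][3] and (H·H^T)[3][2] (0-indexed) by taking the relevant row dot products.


Row 2 of H: [1, 1, 1, -1].
Row 3 of H: [-1, 1, -1, 1].
(H·H^T)[3][3] = Σ_j H[3][j]·H[3][j] = (-1)² + (1)² + (-1)² + (1)² = 1 + 1 + 1 + 1 = 4.
(H·H^T)[3][2] = Σ_j H[3][j]·H[2][j] = (-1)·(1) + (1)·(1) + (-1)·(1) + (1)·(-1) = -1 + 1 + -1 + -1 = -2.
Rows 3 and 2 are not orthogonal (dot product = -2 ≠ 0), so H is not a Hadamard matrix.

(3,3) entry = 4; (3,2) entry = -2.


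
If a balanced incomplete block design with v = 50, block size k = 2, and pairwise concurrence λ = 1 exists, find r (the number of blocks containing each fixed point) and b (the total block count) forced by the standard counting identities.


Any 2-(v, k, λ) BIBD satisfies two necessary conditions:
  (i)  Each point sits in r blocks, and counting incidences through any fixed point gives r(k − 1) = λ(v − 1), so r = λ(v − 1)/(k − 1).
  (ii) Total incidences bk = vr, so b = vr/k.
Step 1: r = λ(v − 1)/(k − 1) = 1·(50 − 1)/(2 − 1) = 1·49/1 = 49/1 = 49.
Step 2: b = vr/k = 50·49/2 = 2450/2 = 1225.
Check integrality: r = 49 ∈ Z ✓, b = 1225 ∈ Z ✓.
(These identities are necessary conditions: they determine r and b for any design with these parameters, but do not by themselves prove that one exists.)

r = 49, b = 1225.


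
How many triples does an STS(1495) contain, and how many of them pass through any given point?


An STS(v) is a 2-(v, 3, 1) BIBD: block size k = 3, λ = 1.
Replication: r(k − 1) = λ(v − 1) ⇒ r·2 = 1495 − 1 = 1494 ⇒ r = 747.
Block count: bk = vr ⇒ b·3 = 1495·747 = 1116765 ⇒ b = 372255.

r = 747, b = 372255.


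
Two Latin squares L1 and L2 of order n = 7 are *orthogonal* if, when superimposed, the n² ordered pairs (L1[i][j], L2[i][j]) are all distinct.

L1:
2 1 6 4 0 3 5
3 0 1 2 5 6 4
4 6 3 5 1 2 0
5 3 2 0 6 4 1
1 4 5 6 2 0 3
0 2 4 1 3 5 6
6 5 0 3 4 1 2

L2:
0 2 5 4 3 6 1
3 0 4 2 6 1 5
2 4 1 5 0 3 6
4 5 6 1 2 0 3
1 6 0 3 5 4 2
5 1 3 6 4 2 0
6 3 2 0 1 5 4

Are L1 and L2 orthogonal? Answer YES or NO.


Form the n² = 49 superimposed pairs (L1[i][j], L2[i][j]), row by row (rows and columns indexed from 0):
row 0: (2,0) (1,2) (6,5) (4,4) (0,3) (3,6) (5,1)
row 1: (3,3) (0,0) (1,4) (2,2) (5,6) (6,1) (4,5)
row 2: (4,2) (6,4) (3,1) (5,5) (1,0) (2,3) (0,6)
row 3: (5,4) (3,5) (2,6) (0,1) (6,2) (4,0) (1,3)
row 4: (1,1) (4,6) (5,0) (6,3) (2,5) (0,4) (3,2)
row 5: (0,5) (2,1) (4,3) (1,6) (3,4) (5,2) (6,0)
row 6: (6,6) (5,3) (0,2) (3,0) (4,1) (1,5) (2,4)
Orthogonality requires all 49 pairs distinct.
Check by first coordinate: for each symbol s of L1, list the L2 entries in the n cells where L1 = s; they must all differ.
  L1 = 0: L2 entries (in reading order) 3, 0, 6, 1, 4, 5, 2 — all 7 distinct ✓
  L1 = 1: L2 entries (in reading order) 2, 4, 0, 3, 1, 6, 5 — all 7 distinct ✓
  L1 = 2: L2 entries (in reading order) 0, 2, 3, 6, 5, 1, 4 — all 7 distinct ✓
  L1 = 3: L2 entries (in reading order) 6, 3, 1, 5, 2, 4, 0 — all 7 distinct ✓
  L1 = 4: L2 entries (in reading order) 4, 5, 2, 0, 6, 3, 1 — all 7 distinct ✓
  L1 = 5: L2 entries (in reading order) 1, 6, 5, 4, 0, 2, 3 — all 7 distinct ✓
  L1 = 6: L2 entries (in reading order) 5, 1, 4, 2, 3, 0, 6 — all 7 distinct ✓
Every symbol of L1 meets every symbol of L2 exactly once, so all 49 pairs are distinct (49 of 49).
Conclusion: YES.

YES


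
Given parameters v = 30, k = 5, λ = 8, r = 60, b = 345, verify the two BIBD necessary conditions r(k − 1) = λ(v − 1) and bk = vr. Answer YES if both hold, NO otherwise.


Condition (i): r(k − 1) = 60·4 = 240; λ(v − 1) = 8·29 = 232. Match? NO.
Condition (ii): bk = 345·5 = 1725; vr = 30·60 = 1800. Match? NO.
Both conditions hold? NO.

NO


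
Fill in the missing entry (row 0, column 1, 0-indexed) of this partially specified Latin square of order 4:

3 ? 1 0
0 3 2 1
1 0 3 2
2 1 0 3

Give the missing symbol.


Row 0 contains symbols [0, 1, 3] — missing [2].
Column 1 contains symbols [0, 1, 3] — missing [2].
The missing symbol must appear in both missing sets; intersection = [2].
Therefore the hidden value is 2.

Missing value = 2.


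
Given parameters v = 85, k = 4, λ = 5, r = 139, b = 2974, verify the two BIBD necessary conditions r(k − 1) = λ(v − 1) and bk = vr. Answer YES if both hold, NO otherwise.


Condition (i): r(k − 1) = 139·3 = 417; λ(v − 1) = 5·84 = 420. Match? NO.
Condition (ii): bk = 2974·4 = 11896; vr = 85·139 = 11815. Match? NO.
Both conditions hold? NO.

NO


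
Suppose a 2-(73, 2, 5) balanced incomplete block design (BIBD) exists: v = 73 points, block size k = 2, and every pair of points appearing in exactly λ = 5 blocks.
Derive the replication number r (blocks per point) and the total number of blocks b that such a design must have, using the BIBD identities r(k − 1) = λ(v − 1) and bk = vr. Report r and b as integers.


Any 2-(v, k, λ) BIBD satisfies two necessary conditions:
  (i)  Each point sits in r blocks, and counting incidences through any fixed point gives r(k − 1) = λ(v − 1), so r = λ(v − 1)/(k − 1).
  (ii) Total incidences bk = vr, so b = vr/k.
Step 1: r = λ(v − 1)/(k − 1) = 5·(73 − 1)/(2 − 1) = 5·72/1 = 360/1 = 360.
Step 2: b = vr/k = 73·360/2 = 26280/2 = 13140.
Check integrality: r = 360 ∈ Z ✓, b = 13140 ∈ Z ✓.
(These identities are necessary conditions: they determine r and b for any design with these parameters, but do not by themselves prove that one exists.)

r = 360, b = 13140.


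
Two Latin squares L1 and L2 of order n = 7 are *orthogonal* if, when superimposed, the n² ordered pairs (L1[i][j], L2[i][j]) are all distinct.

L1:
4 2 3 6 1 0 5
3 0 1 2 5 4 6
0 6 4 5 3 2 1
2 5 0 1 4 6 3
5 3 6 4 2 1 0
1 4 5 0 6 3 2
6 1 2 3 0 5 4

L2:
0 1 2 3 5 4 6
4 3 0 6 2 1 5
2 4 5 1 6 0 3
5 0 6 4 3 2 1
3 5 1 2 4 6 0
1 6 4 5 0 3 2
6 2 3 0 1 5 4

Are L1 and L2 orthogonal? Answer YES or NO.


Form the n² = 49 superimposed pairs (L1[i][j], L2[i][j]), row by row (rows and columns indexed from 0):
row 0: (4,0) (2,1) (3,2) (6,3) (1,5) (0,4) (5,6)
row 1: (3,4) (0,3) (1,0) (2,6) (5,2) (4,1) (6,5)
row 2: (0,2) (6,4) (4,5) (5,1) (3,6) (2,0) (1,3)
row 3: (2,5) (5,0) (0,6) (1,4) (4,3) (6,2) (3,1)
row 4: (5,3) (3,5) (6,1) (4,2) (2,4) (1,6) (0,0)
row 5: (1,1) (4,6) (5,4) (0,5) (6,0) (3,3) (2,2)
row 6: (6,6) (1,2) (2,3) (3,0) (0,1) (5,5) (4,4)
Orthogonality requires all 49 pairs distinct.
Check by first coordinate: for each symbol s of L1, list the L2 entries in the n cells where L1 = s; they must all differ.
  L1 = 0: L2 entries (in reading order) 4, 3, 2, 6, 0, 5, 1 — all 7 distinct ✓
  L1 = 1: L2 entries (in reading order) 5, 0, 3, 4, 6, 1, 2 — all 7 distinct ✓
  L1 = 2: L2 entries (in reading order) 1, 6, 0, 5, 4, 2, 3 — all 7 distinct ✓
  L1 = 3: L2 entries (in reading order) 2, 4, 6, 1, 5, 3, 0 — all 7 distinct ✓
  L1 = 4: L2 entries (in reading order) 0, 1, 5, 3, 2, 6, 4 — all 7 distinct ✓
  L1 = 5: L2 entries (in reading order) 6, 2, 1, 0, 3, 4, 5 — all 7 distinct ✓
  L1 = 6: L2 entries (in reading order) 3, 5, 4, 2, 1, 0, 6 — all 7 distinct ✓
Every symbol of L1 meets every symbol of L2 exactly once, so all 49 pairs are distinct (49 of 49).
Conclusion: YES.

YES


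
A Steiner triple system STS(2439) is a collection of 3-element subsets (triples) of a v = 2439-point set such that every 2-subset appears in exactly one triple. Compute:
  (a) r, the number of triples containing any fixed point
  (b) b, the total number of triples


An STS(v) is a 2-(v, 3, 1) BIBD: block size k = 3, λ = 1.
Replication: r(k − 1) = λ(v − 1) ⇒ r·2 = 2439 − 1 = 2438 ⇒ r = 1219.
Block count: bk = vr ⇒ b·3 = 2439·1219 = 2973141 ⇒ b = 991047.

r = 1219, b = 991047.


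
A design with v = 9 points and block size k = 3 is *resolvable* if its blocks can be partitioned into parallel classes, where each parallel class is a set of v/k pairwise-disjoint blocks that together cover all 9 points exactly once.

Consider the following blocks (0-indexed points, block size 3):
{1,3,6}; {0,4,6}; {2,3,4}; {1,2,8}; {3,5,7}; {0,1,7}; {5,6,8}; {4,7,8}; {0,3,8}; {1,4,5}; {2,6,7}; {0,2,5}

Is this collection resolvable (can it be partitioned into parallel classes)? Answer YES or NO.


v = 9, block size k = 3, number of blocks = 12.
For resolvability, blocks must partition into parallel classes of size v/k = 3.
Total blocks must therefore be a multiple of 3: 12 = 3·4 + 0 ⇒ divisible ✓.
Greedy packing gives 4 candidate class(es). Each should be a full parallel class (size 3, covers all 9 points).
  Class 1 (3 blocks): {1,3,6}; {4,7,8}; {0,2,5}. Points covered: [0, 1, 2, 3, 4, 5, 6, 7, 8].
  Class 2 (3 blocks): {0,4,6}; {1,2,8}; {3,5,7}. Points covered: [0, 1, 2, 3, 4, 5, 6, 7, 8].
  Class 3 (3 blocks): {2,3,4}; {0,1,7}; {5,6,8}. Points covered: [0, 1, 2, 3, 4, 5, 6, 7, 8].
  Class 4 (3 blocks): {0,3,8}; {1,4,5}; {2,6,7}. Points covered: [0, 1, 2, 3, 4, 5, 6, 7, 8].
All classes full (size 3)? YES. All classes cover every point? YES.
Resolvable? YES.

YES


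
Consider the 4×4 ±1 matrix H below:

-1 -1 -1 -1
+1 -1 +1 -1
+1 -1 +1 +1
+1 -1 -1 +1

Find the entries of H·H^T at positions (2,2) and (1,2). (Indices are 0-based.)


Row 1 of H: [1, -1, 1, -1].
Row 2 of H: [1, -1, 1, 1].
(H·H^T)[2][2] = Σ_j H[2][j]·H[2][j] = (1)² + (-1)² + (1)² + (1)² = 1 + 1 + 1 + 1 = 4.
(H·H^T)[1][2] = Σ_j H[1][j]·H[2][j] = (1)·(1) + (-1)·(-1) + (1)·(1) + (-1)·(1) = 1 + 1 + 1 + -1 = 2.
Rows 1 and 2 are not orthogonal (dot product = 2 ≠ 0), so H is not a Hadamard matrix.

(2,2) entry = 4; (1,2) entry = 2.


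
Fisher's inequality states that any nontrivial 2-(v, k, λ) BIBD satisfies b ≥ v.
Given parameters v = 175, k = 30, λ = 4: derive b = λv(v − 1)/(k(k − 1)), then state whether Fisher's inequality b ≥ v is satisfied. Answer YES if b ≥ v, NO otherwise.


b = λv(v − 1)/(k(k − 1)) = 4·175·174/(30·29) = 121800/870 = 140.
Compare with v = 175: b < v, so Fisher's inequality fails.

NO


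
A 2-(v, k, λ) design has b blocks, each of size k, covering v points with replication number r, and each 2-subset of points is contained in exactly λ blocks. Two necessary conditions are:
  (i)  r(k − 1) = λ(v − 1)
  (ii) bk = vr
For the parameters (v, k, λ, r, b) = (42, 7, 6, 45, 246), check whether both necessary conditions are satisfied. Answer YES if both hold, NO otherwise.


Condition (i): r(k − 1) = 45·6 = 270; λ(v − 1) = 6·41 = 246. Match? NO.
Condition (ii): bk = 246·7 = 1722; vr = 42·45 = 1890. Match? NO.
Both conditions hold? NO.

NO


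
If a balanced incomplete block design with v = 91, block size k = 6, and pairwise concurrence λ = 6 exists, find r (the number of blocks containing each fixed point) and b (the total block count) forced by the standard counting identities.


Any 2-(v, k, λ) BIBD satisfies two necessary conditions:
  (i)  Each point sits in r blocks, and counting incidences through any fixed point gives r(k − 1) = λ(v − 1), so r = λ(v − 1)/(k − 1).
  (ii) Total incidences bk = vr, so b = vr/k.
Step 1: r = λ(v − 1)/(k − 1) = 6·(91 − 1)/(6 − 1) = 6·90/5 = 540/5 = 108.
Step 2: b = vr/k = 91·108/6 = 9828/6 = 1638.
Check integrality: r = 108 ∈ Z ✓, b = 1638 ∈ Z ✓.
(These identities are necessary conditions: they determine r and b for any design with these parameters, but do not by themselves prove that one exists.)

r = 108, b = 1638.


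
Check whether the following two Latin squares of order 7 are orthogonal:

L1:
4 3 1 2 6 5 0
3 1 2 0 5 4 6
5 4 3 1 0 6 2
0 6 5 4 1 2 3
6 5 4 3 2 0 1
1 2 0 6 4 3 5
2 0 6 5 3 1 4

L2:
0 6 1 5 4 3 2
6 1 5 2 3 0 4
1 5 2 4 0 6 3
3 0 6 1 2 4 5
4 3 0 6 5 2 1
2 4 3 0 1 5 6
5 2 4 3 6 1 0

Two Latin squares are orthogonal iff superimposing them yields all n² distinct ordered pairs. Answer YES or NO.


Form the n² = 49 superimposed pairs (L1[i][j], L2[i][j]), row by row (rows and columns indexed from 0):
row 0: (4,0) (3,6) (1,1) (2,5) (6,4) (5,3) (0,2)
row 1: (3,6) (1,1) (2,5) (0,2) (5,3) (4,0) (6,4)
row 2: (5,1) (4,5) (3,2) (1,4) (0,0) (6,6) (2,3)
row 3: (0,3) (6,0) (5,6) (4,1) (1,2) (2,4) (3,5)
row 4: (6,4) (5,3) (4,0) (3,6) (2,5) (0,2) (1,1)
row 5: (1,2) (2,4) (0,3) (6,0) (4,1) (3,5) (5,6)
row 6: (2,5) (0,2) (6,4) (5,3) (3,6) (1,1) (4,0)
Orthogonality requires all 49 pairs distinct.
But the pair (3,6) repeats: cell (0,1) has L1 = 3, L2 = 6, and cell (1,0) has L1 = 3, L2 = 6.
A repeated pair means some other pair never occurs (only 21 distinct pairs out of 49), so the squares are not orthogonal.
Conclusion: NO.

NO


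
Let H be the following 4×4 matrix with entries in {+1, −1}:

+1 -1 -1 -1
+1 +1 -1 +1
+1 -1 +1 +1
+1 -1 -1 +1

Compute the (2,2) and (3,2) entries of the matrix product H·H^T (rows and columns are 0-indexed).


Row 2 of H: [1, -1, 1, 1].
Row 3 of H: [1, -1, -1, 1].
(H·H^T)[2][2] = Σ_j H[2][j]·H[2][j] = (1)² + (-1)² + (1)² + (1)² = 1 + 1 + 1 + 1 = 4.
(H·H^T)[3][2] = Σ_j H[3][j]·H[2][j] = (1)·(1) + (-1)·(-1) + (-1)·(1) + (1)·(1) = 1 + 1 + -1 + 1 = 2.
Rows 3 and 2 are not orthogonal (dot product = 2 ≠ 0), so H is not a Hadamard matrix.

(2,2) entry = 4; (3,2) entry = 2.


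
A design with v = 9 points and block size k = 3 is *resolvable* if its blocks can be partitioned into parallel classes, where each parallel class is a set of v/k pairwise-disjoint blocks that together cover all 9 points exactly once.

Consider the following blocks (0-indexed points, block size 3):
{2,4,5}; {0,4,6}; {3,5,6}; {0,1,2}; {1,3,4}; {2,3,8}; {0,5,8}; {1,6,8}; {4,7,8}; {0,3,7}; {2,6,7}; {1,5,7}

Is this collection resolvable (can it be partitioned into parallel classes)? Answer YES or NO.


v = 9, block size k = 3, number of blocks = 12.
For resolvability, blocks must partition into parallel classes of size v/k = 3.
Total blocks must therefore be a multiple of 3: 12 = 3·4 + 0 ⇒ divisible ✓.
Greedy packing gives 4 candidate class(es). Each should be a full parallel class (size 3, covers all 9 points).
  Class 1 (3 blocks): {2,4,5}; {1,6,8}; {0,3,7}. Points covered: [0, 1, 2, 3, 4, 5, 6, 7, 8].
  Class 2 (3 blocks): {0,4,6}; {2,3,8}; {1,5,7}. Points covered: [0, 1, 2, 3, 4, 5, 6, 7, 8].
  Class 3 (3 blocks): {3,5,6}; {0,1,2}; {4,7,8}. Points covered: [0, 1, 2, 3, 4, 5, 6, 7, 8].
  Class 4 (3 blocks): {1,3,4}; {0,5,8}; {2,6,7}. Points covered: [0, 1, 2, 3, 4, 5, 6, 7, 8].
All classes full (size 3)? YES. All classes cover every point? YES.
Resolvable? YES.

YES


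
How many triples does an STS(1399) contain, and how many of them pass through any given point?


An STS(v) is a 2-(v, 3, 1) BIBD: block size k = 3, λ = 1.
Replication: r(k − 1) = λ(v − 1) ⇒ r·2 = 1399 − 1 = 1398 ⇒ r = 699.
Block count: bk = vr ⇒ b·3 = 1399·699 = 977901 ⇒ b = 325967.
(Check via b = v(v − 1)/6 = 1399·1398/6 = 1955802/6 = 325967.)

r = 699, b = 325967.


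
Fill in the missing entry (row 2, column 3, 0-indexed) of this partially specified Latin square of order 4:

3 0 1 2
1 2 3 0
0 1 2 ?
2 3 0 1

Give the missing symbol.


Row 2 contains symbols [0, 1, 2] — missing [3].
Column 3 contains symbols [0, 1, 2] — missing [3].
The missing symbol must appear in both missing sets; intersection = [3].
Therefore the hidden value is 3.

Missing value = 3.


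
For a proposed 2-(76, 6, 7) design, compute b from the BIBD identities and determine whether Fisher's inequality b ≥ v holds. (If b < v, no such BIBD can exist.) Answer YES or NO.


b = λv(v − 1)/(k(k − 1)) = 7·76·75/(6·5) = 39900/30 = 1330.
Compare with v = 76: b ≥ v, so Fisher's inequality holds.

YES


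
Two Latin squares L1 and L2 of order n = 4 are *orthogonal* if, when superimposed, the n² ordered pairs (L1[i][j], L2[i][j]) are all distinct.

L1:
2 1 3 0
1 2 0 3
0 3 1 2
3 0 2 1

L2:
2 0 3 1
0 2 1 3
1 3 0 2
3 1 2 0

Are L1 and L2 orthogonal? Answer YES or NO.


Form the n² = 16 superimposed pairs (L1[i][j], L2[i][j]), row by row (rows and columns indexed from 0):
row 0: (2,2) (1,0) (3,3) (0,1)
row 1: (1,0) (2,2) (0,1) (3,3)
row 2: (0,1) (3,3) (1,0) (2,2)
row 3: (3,3) (0,1) (2,2) (1,0)
Orthogonality requires all 16 pairs distinct.
But the pair (1,0) repeats: cell (0,1) has L1 = 1, L2 = 0, and cell (1,0) has L1 = 1, L2 = 0.
A repeated pair means some other pair never occurs (only 4 distinct pairs out of 16), so the squares are not orthogonal.
Conclusion: NO.

NO


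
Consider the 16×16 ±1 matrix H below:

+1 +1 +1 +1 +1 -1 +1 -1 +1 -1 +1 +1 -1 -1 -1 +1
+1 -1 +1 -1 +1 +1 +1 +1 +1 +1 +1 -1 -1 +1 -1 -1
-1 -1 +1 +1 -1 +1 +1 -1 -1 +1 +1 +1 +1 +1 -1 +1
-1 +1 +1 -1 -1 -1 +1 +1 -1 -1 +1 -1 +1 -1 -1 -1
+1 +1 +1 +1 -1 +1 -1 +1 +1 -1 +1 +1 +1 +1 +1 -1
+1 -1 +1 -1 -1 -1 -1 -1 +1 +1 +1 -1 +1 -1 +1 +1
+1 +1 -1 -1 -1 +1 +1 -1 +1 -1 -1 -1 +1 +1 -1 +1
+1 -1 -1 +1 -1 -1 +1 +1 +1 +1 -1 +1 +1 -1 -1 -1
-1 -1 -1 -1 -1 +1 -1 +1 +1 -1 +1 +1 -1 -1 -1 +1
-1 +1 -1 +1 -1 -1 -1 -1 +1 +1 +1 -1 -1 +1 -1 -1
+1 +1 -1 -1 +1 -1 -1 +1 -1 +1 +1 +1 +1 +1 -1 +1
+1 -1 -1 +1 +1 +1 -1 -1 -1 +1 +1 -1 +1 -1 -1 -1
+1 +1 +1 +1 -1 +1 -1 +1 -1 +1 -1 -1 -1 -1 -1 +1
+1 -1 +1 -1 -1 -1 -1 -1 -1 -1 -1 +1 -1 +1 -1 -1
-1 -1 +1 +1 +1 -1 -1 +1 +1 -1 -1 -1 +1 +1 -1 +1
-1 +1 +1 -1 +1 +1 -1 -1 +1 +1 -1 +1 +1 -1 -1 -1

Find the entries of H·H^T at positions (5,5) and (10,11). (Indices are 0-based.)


Row 5 of H: [1, -1, 1, -1, -1, -1, -1, -1, 1, 1, 1, -1, 1, -1, 1, 1].
Row 10 of H: [1, 1, -1, -1, 1, -1, -1, 1, -1, 1, 1, 1, 1, 1, -1, 1].
Row 11 of H: [1, -1, -1, 1, 1, 1, -1, -1, -1, 1, 1, -1, 1, -1, -1, -1].
(H·H^T)[5][5] = Σ_j H[5][j]·H[5][j] = (1)² + (-1)² + (1)² + (-1)² + (-1)² + (-1)² + (-1)² + (-1)² + (1)² + (1)² + (1)² + (-1)² + (1)² + (-1)² + (1)² + (1)² = 1 + 1 + 1 + 1 + 1 + 1 + 1 + 1 + 1 + 1 + 1 + 1 + 1 + 1 + 1 + 1 = 16.
(H·H^T)[10][11] = Σ_j H[10][j]·H[11][j] = (1)·(1) + (1)·(-1) + (-1)·(-1) + (-1)·(1) + (1)·(1) + (-1)·(1) + (-1)·(-1) + (1)·(-1) + (-1)·(-1) + (1)·(1) + (1)·(1) + (1)·(-1) + (1)·(1) + (1)·(-1) + (-1)·(-1) + (1)·(-1) = 1 + -1 + 1 + -1 + 1 + -1 + 1 + -1 + 1 + 1 + 1 + -1 + 1 + -1 + 1 + -1 = 2.
Rows 10 and 11 are not orthogonal (dot product = 2 ≠ 0), so H is not a Hadamard matrix.

(5,5) entry = 16; (10,11) entry = 2.


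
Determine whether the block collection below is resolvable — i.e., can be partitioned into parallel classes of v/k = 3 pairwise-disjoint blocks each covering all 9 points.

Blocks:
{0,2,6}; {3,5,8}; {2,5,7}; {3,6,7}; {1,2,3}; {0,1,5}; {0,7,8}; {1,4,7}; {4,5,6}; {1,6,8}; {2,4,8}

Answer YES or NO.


v = 9, block size k = 3, number of blocks = 11.
For resolvability, blocks must partition into parallel classes of size v/k = 3.
Total blocks must therefore be a multiple of 3: 11 = 3·3 + 2 ⇒ not divisible ✗.
Resolvable? NO.

NO


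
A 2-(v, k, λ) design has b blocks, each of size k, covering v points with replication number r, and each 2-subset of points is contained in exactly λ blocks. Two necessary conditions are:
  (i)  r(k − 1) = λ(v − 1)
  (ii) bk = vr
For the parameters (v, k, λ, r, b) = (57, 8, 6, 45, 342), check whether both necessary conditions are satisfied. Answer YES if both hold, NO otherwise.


Condition (i): r(k − 1) = 45·7 = 315; λ(v − 1) = 6·56 = 336. Match? NO.
Condition (ii): bk = 342·8 = 2736; vr = 57·45 = 2565. Match? NO.
Both conditions hold? NO.

NO


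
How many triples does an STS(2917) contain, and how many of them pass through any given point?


An STS(v) is a 2-(v, 3, 1) BIBD: block size k = 3, λ = 1.
Replication: r(k − 1) = λ(v − 1) ⇒ r·2 = 2917 − 1 = 2916 ⇒ r = 1458.
Block count: bk = vr ⇒ b·3 = 2917·1458 = 4252986 ⇒ b = 1417662.
(Check via b = v(v − 1)/6 = 2917·2916/6 = 8505972/6 = 1417662.)

r = 1458, b = 1417662.


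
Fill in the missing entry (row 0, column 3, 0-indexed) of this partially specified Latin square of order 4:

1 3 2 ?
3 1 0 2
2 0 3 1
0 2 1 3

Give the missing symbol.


Row 0 contains symbols [1, 2, 3] — missing [0].
Column 3 contains symbols [1, 2, 3] — missing [0].
The missing symbol must appear in both missing sets; intersection = [0].
Therefore the hidden value is 0.

Missing value = 0.


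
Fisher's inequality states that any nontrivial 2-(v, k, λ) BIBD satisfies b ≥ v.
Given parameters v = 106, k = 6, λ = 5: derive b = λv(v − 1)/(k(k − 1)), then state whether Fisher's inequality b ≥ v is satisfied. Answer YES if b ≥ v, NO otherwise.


r = λ(v − 1)/(k − 1) = 5·105/5 = 105.
b = vr/k = 106·105/6 = 1855.
Fisher's inequality: b ≥ v ⇔ 1855 ≥ 106? YES.

YES


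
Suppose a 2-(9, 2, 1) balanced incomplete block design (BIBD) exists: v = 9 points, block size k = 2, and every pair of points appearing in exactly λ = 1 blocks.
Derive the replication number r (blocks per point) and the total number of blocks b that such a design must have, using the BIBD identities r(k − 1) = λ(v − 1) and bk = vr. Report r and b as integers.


Any 2-(v, k, λ) BIBD satisfies two necessary conditions:
  (i)  Each point sits in r blocks, and counting incidences through any fixed point gives r(k − 1) = λ(v − 1), so r = λ(v − 1)/(k − 1).
  (ii) Total incidences bk = vr, so b = vr/k.
Step 1: r = λ(v − 1)/(k − 1) = 1·(9 − 1)/(2 − 1) = 1·8/1 = 8/1 = 8.
Step 2: b = vr/k = 9·8/2 = 72/2 = 36.
Check integrality: r = 8 ∈ Z ✓, b = 36 ∈ Z ✓.
(These identities are necessary conditions: they determine r and b for any design with these parameters, but do not by themselves prove that one exists.)

r = 8, b = 36.


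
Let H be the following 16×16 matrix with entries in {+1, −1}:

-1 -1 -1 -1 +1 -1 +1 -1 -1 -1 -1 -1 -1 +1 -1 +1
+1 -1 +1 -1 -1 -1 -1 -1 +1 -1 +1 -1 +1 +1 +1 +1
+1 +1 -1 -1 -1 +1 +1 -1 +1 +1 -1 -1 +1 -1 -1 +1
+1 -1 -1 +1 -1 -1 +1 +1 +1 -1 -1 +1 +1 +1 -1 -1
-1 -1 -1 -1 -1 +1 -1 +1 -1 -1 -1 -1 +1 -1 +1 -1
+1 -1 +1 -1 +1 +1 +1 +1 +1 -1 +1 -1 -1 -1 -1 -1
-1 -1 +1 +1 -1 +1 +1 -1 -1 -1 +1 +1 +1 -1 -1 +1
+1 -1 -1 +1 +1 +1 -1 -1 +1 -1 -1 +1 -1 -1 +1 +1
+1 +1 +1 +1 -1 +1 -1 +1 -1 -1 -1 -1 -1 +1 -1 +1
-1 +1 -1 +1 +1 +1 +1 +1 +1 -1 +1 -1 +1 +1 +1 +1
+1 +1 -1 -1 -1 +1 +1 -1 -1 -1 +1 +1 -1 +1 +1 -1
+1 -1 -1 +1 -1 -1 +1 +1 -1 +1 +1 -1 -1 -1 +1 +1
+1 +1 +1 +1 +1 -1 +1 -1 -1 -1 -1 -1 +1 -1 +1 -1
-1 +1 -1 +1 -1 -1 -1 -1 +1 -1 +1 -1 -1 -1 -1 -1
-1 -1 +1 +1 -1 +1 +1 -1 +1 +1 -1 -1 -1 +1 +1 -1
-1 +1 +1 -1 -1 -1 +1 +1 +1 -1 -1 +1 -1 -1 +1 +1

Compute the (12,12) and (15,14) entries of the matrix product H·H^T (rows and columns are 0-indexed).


Row 12 of H: [1, 1, 1, 1, 1, -1, 1, -1, -1, -1, -1, -1, 1, -1, 1, -1].
Row 14 of H: [-1, -1, 1, 1, -1, 1, 1, -1, 1, 1, -1, -1, -1, 1, 1, -1].
Row 15 of H: [-1, 1, 1, -1, -1, -1, 1, 1, 1, -1, -1, 1, -1, -1, 1, 1].
(H·H^T)[12][12] = Σ_j H[12][j]·H[12][j] = (1)² + (1)² + (1)² + (1)² + (1)² + (-1)² + (1)² + (-1)² + (-1)² + (-1)² + (-1)² + (-1)² + (1)² + (-1)² + (1)² + (-1)² = 1 + 1 + 1 + 1 + 1 + 1 + 1 + 1 + 1 + 1 + 1 + 1 + 1 + 1 + 1 + 1 = 16.
(H·H^T)[15][14] = Σ_j H[15][j]·H[14][j] = (-1)·(-1) + (1)·(-1) + (1)·(1) + (-1)·(1) + (-1)·(-1) + (-1)·(1) + (1)·(1) + (1)·(-1) + (1)·(1) + (-1)·(1) + (-1)·(-1) + (1)·(-1) + (-1)·(-1) + (-1)·(1) + (1)·(1) + (1)·(-1) = 1 + -1 + 1 + -1 + 1 + -1 + 1 + -1 + 1 + -1 + 1 + -1 + 1 + -1 + 1 + -1 = 0.
So rows 15 and 14 are orthogonal; the diagonal entry equals n = 16.

(12,12) entry = 16; (15,14) entry = 0.


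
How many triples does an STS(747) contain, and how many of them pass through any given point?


An STS(v) is a 2-(v, 3, 1) BIBD: block size k = 3, λ = 1.
Replication: r(k − 1) = λ(v − 1) ⇒ r·2 = 747 − 1 = 746 ⇒ r = 373.
Block count: bk = vr ⇒ b·3 = 747·373 = 278631 ⇒ b = 92877.

r = 373, b = 92877.


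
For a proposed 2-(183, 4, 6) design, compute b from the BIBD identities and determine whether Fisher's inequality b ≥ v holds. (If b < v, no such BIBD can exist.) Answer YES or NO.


b = λv(v − 1)/(k(k − 1)) = 6·183·182/(4·3) = 199836/12 = 16653.
Compare with v = 183: b ≥ v, so Fisher's inequality holds.

YES


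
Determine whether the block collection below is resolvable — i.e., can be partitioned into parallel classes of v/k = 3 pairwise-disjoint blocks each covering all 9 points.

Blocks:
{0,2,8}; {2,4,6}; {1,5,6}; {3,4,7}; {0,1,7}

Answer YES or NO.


v = 9, block size k = 3, number of blocks = 5.
For resolvability, blocks must partition into parallel classes of size v/k = 3.
Total blocks must therefore be a multiple of 3: 5 = 3·1 + 2 ⇒ not divisible ✗.
Resolvable? NO.

NO


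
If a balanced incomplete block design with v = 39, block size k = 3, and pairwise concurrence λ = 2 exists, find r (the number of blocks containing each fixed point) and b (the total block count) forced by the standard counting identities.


Any 2-(v, k, λ) BIBD satisfies two necessary conditions:
  (i)  Each point sits in r blocks, and counting incidences through any fixed point gives r(k − 1) = λ(v − 1), so r = λ(v − 1)/(k − 1).
  (ii) Total incidences bk = vr, so b = vr/k.
Step 1: r = λ(v − 1)/(k − 1) = 2·(39 − 1)/(3 − 1) = 2·38/2 = 76/2 = 38.
Step 2: b = vr/k = 39·38/3 = 1482/3 = 494.
Check integrality: r = 38 ∈ Z ✓, b = 494 ∈ Z ✓.
(These identities are necessary conditions: they determine r and b for any design with these parameters, but do not by themselves prove that one exists.)

r = 38, b = 494.


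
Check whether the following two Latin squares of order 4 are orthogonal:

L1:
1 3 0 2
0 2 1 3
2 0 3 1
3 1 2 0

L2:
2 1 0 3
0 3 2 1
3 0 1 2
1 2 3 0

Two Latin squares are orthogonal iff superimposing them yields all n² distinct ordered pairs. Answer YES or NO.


Form the n² = 16 superimposed pairs (L1[i][j], L2[i][j]), row by row (rows and columns indexed from 0):
row 0: (1,2) (3,1) (0,0) (2,3)
row 1: (0,0) (2,3) (1,2) (3,1)
row 2: (2,3) (0,0) (3,1) (1,2)
row 3: (3,1) (1,2) (2,3) (0,0)
Orthogonality requires all 16 pairs distinct.
But the pair (0,0) repeats: cell (0,2) has L1 = 0, L2 = 0, and cell (1,0) has L1 = 0, L2 = 0.
A repeated pair means some other pair never occurs (only 4 distinct pairs out of 16), so the squares are not orthogonal.
Conclusion: NO.

NO


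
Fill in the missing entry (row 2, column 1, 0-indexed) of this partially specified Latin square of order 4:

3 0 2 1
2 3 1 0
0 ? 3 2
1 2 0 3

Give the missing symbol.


Row 2 contains symbols [0, 2, 3] — missing [1].
Column 1 contains symbols [0, 2, 3] — missing [1].
The missing symbol must appear in both missing sets; intersection = [1].
Therefore the hidden value is 1.

Missing value = 1.


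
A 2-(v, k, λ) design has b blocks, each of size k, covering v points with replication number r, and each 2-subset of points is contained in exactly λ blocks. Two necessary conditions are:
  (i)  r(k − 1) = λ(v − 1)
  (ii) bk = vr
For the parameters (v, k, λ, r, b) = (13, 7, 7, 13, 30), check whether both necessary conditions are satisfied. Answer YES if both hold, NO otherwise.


Condition (i): r(k − 1) = 13·6 = 78; λ(v − 1) = 7·12 = 84. Match? NO.
Condition (ii): bk = 30·7 = 210; vr = 13·13 = 169. Match? NO.
Both conditions hold? NO.

NO


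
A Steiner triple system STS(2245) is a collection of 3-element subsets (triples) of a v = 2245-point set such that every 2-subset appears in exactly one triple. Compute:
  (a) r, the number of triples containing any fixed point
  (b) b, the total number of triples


An STS(v) is a 2-(v, 3, 1) BIBD: block size k = 3, λ = 1.
Replication: r(k − 1) = λ(v − 1) ⇒ r·2 = 2245 − 1 = 2244 ⇒ r = 1122.
Block count: b = v(v − 1)/6 = 2245·2244/6 = 5037780/6 = 839630.
(Check via bk = vr: 839630·3 = 2518890 = 2245·1122 = 2518890 ✓.)

r = 1122, b = 839630.


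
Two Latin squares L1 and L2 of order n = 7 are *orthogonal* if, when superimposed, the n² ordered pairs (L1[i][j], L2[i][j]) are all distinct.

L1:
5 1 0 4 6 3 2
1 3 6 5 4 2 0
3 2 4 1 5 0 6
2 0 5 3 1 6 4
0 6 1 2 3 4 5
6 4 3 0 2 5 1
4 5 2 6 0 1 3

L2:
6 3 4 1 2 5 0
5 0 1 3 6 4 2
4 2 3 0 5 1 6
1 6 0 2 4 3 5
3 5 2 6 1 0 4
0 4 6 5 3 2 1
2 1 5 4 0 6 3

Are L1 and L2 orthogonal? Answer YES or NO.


Form the n² = 49 superimposed pairs (L1[i][j], L2[i][j]), row by row (rows and columns indexed from 0):
row 0: (5,6) (1,3) (0,4) (4,1) (6,2) (3,5) (2,0)
row 1: (1,5) (3,0) (6,1) (5,3) (4,6) (2,4) (0,2)
row 2: (3,4) (2,2) (4,3) (1,0) (5,5) (0,1) (6,6)
row 3: (2,1) (0,6) (5,0) (3,2) (1,4) (6,3) (4,5)
row 4: (0,3) (6,5) (1,2) (2,6) (3,1) (4,0) (5,4)
row 5: (6,0) (4,4) (3,6) (0,5) (2,3) (5,2) (1,1)
row 6: (4,2) (5,1) (2,5) (6,4) (0,0) (1,6) (3,3)
Orthogonality requires all 49 pairs distinct.
Check by first coordinate: for each symbol s of L1, list the L2 entries in the n cells where L1 = s; they must all differ.
  L1 = 0: L2 entries (in reading order) 4, 2, 1, 6, 3, 5, 0 — all 7 distinct ✓
  L1 = 1: L2 entries (in reading order) 3, 5, 0, 4, 2, 1, 6 — all 7 distinct ✓
  L1 = 2: L2 entries (in reading order) 0, 4, 2, 1, 6, 3, 5 — all 7 distinct ✓
  L1 = 3: L2 entries (in reading order) 5, 0, 4, 2, 1, 6, 3 — all 7 distinct ✓
  L1 = 4: L2 entries (in reading order) 1, 6, 3, 5, 0, 4, 2 — all 7 distinct ✓
  L1 = 5: L2 entries (in reading order) 6, 3, 5, 0, 4, 2, 1 — all 7 distinct ✓
  L1 = 6: L2 entries (in reading order) 2, 1, 6, 3, 5, 0, 4 — all 7 distinct ✓
Every symbol of L1 meets every symbol of L2 exactly once, so all 49 pairs are distinct (49 of 49).
Conclusion: YES.

YES


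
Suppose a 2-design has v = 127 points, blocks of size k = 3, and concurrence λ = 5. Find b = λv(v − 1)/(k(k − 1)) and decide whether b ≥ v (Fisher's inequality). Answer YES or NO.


b = λv(v − 1)/(k(k − 1)) = 5·127·126/(3·2) = 80010/6 = 13335.
Compare with v = 127: b ≥ v, so Fisher's inequality holds.

YES


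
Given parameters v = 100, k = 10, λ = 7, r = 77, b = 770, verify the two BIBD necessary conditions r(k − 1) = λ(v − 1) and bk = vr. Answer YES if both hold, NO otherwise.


Condition (i): r(k − 1) = 77·9 = 693; λ(v − 1) = 7·99 = 693. Match? YES.
Condition (ii): bk = 770·10 = 7700; vr = 100·77 = 7700. Match? YES.
Both conditions hold? YES.

YES
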